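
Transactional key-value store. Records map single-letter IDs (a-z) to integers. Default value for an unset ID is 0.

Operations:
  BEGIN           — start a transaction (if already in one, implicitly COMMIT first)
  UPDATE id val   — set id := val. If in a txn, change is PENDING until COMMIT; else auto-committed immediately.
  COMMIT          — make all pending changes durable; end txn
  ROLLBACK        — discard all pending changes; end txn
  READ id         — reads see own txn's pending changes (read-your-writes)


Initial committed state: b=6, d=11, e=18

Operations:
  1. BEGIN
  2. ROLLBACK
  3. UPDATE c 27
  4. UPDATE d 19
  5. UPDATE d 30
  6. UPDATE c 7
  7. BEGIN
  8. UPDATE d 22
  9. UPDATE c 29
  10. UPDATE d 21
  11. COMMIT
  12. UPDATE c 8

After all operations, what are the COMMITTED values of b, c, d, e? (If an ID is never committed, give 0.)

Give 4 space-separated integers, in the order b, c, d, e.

Answer: 6 8 21 18

Derivation:
Initial committed: {b=6, d=11, e=18}
Op 1: BEGIN: in_txn=True, pending={}
Op 2: ROLLBACK: discarded pending []; in_txn=False
Op 3: UPDATE c=27 (auto-commit; committed c=27)
Op 4: UPDATE d=19 (auto-commit; committed d=19)
Op 5: UPDATE d=30 (auto-commit; committed d=30)
Op 6: UPDATE c=7 (auto-commit; committed c=7)
Op 7: BEGIN: in_txn=True, pending={}
Op 8: UPDATE d=22 (pending; pending now {d=22})
Op 9: UPDATE c=29 (pending; pending now {c=29, d=22})
Op 10: UPDATE d=21 (pending; pending now {c=29, d=21})
Op 11: COMMIT: merged ['c', 'd'] into committed; committed now {b=6, c=29, d=21, e=18}
Op 12: UPDATE c=8 (auto-commit; committed c=8)
Final committed: {b=6, c=8, d=21, e=18}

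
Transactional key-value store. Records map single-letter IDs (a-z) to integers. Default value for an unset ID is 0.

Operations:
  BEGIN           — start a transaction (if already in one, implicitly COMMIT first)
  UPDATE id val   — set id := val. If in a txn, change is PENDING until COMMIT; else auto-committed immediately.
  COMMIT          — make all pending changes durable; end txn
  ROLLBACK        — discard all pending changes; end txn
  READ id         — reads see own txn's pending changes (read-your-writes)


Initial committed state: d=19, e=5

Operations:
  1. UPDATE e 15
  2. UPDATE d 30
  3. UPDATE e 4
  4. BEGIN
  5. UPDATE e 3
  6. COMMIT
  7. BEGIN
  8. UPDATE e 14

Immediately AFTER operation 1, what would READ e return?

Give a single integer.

Initial committed: {d=19, e=5}
Op 1: UPDATE e=15 (auto-commit; committed e=15)
After op 1: visible(e) = 15 (pending={}, committed={d=19, e=15})

Answer: 15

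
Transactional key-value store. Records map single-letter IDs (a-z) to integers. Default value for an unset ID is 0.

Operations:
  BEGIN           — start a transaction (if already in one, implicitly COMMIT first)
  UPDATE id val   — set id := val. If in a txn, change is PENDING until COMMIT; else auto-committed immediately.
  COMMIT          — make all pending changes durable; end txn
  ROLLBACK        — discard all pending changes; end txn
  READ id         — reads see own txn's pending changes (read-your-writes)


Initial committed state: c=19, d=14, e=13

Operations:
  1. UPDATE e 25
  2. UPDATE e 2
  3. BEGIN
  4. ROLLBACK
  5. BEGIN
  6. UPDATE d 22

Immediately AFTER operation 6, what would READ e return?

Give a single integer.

Initial committed: {c=19, d=14, e=13}
Op 1: UPDATE e=25 (auto-commit; committed e=25)
Op 2: UPDATE e=2 (auto-commit; committed e=2)
Op 3: BEGIN: in_txn=True, pending={}
Op 4: ROLLBACK: discarded pending []; in_txn=False
Op 5: BEGIN: in_txn=True, pending={}
Op 6: UPDATE d=22 (pending; pending now {d=22})
After op 6: visible(e) = 2 (pending={d=22}, committed={c=19, d=14, e=2})

Answer: 2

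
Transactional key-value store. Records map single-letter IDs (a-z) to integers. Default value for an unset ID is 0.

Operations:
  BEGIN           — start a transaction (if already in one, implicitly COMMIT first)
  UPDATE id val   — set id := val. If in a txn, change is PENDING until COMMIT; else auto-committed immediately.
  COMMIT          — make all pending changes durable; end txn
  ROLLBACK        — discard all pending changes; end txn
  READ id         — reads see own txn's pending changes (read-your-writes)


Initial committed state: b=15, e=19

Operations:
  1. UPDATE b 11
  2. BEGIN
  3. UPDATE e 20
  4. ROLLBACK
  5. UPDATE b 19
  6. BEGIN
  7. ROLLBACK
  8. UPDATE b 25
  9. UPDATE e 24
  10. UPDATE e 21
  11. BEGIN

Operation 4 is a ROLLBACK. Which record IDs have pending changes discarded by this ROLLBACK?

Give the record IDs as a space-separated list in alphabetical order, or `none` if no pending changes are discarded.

Initial committed: {b=15, e=19}
Op 1: UPDATE b=11 (auto-commit; committed b=11)
Op 2: BEGIN: in_txn=True, pending={}
Op 3: UPDATE e=20 (pending; pending now {e=20})
Op 4: ROLLBACK: discarded pending ['e']; in_txn=False
Op 5: UPDATE b=19 (auto-commit; committed b=19)
Op 6: BEGIN: in_txn=True, pending={}
Op 7: ROLLBACK: discarded pending []; in_txn=False
Op 8: UPDATE b=25 (auto-commit; committed b=25)
Op 9: UPDATE e=24 (auto-commit; committed e=24)
Op 10: UPDATE e=21 (auto-commit; committed e=21)
Op 11: BEGIN: in_txn=True, pending={}
ROLLBACK at op 4 discards: ['e']

Answer: e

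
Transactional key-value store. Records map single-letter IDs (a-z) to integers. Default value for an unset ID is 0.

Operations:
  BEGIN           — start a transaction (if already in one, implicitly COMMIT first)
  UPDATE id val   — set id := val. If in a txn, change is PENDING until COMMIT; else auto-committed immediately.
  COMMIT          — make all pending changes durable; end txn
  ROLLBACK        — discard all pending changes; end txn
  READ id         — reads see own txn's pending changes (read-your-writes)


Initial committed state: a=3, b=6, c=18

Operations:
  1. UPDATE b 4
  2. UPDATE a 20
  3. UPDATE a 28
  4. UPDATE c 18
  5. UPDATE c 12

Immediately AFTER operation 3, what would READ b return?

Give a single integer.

Initial committed: {a=3, b=6, c=18}
Op 1: UPDATE b=4 (auto-commit; committed b=4)
Op 2: UPDATE a=20 (auto-commit; committed a=20)
Op 3: UPDATE a=28 (auto-commit; committed a=28)
After op 3: visible(b) = 4 (pending={}, committed={a=28, b=4, c=18})

Answer: 4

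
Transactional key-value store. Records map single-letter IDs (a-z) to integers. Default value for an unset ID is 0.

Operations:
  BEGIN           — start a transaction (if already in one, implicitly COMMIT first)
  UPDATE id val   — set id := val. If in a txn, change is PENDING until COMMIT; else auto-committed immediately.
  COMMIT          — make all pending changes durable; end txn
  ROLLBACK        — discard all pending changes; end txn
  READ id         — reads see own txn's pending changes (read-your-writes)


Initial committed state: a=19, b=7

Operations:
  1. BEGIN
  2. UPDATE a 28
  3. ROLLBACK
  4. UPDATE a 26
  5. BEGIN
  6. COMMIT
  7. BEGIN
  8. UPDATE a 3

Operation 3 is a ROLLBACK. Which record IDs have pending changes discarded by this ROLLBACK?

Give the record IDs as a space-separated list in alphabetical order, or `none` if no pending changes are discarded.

Answer: a

Derivation:
Initial committed: {a=19, b=7}
Op 1: BEGIN: in_txn=True, pending={}
Op 2: UPDATE a=28 (pending; pending now {a=28})
Op 3: ROLLBACK: discarded pending ['a']; in_txn=False
Op 4: UPDATE a=26 (auto-commit; committed a=26)
Op 5: BEGIN: in_txn=True, pending={}
Op 6: COMMIT: merged [] into committed; committed now {a=26, b=7}
Op 7: BEGIN: in_txn=True, pending={}
Op 8: UPDATE a=3 (pending; pending now {a=3})
ROLLBACK at op 3 discards: ['a']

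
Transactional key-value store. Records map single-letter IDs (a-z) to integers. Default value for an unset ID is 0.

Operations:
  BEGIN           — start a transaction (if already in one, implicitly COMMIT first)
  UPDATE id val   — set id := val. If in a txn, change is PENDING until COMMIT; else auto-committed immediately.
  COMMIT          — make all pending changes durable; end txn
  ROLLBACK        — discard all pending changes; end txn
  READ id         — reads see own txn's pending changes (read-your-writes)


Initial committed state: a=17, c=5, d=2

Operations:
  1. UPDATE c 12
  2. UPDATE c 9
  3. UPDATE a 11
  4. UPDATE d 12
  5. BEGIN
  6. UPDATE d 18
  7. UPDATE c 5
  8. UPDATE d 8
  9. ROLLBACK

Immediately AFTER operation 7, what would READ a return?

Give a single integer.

Answer: 11

Derivation:
Initial committed: {a=17, c=5, d=2}
Op 1: UPDATE c=12 (auto-commit; committed c=12)
Op 2: UPDATE c=9 (auto-commit; committed c=9)
Op 3: UPDATE a=11 (auto-commit; committed a=11)
Op 4: UPDATE d=12 (auto-commit; committed d=12)
Op 5: BEGIN: in_txn=True, pending={}
Op 6: UPDATE d=18 (pending; pending now {d=18})
Op 7: UPDATE c=5 (pending; pending now {c=5, d=18})
After op 7: visible(a) = 11 (pending={c=5, d=18}, committed={a=11, c=9, d=12})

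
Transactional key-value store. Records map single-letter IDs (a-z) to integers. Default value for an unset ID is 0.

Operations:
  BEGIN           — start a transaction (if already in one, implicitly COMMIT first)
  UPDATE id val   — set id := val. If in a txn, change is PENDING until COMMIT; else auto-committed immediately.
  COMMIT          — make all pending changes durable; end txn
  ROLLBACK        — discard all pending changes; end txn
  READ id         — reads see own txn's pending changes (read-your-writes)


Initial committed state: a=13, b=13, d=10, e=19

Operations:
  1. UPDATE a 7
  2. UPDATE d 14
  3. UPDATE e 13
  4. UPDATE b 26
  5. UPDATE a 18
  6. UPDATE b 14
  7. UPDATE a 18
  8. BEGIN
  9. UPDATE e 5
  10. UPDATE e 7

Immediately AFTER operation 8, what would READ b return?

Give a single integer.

Initial committed: {a=13, b=13, d=10, e=19}
Op 1: UPDATE a=7 (auto-commit; committed a=7)
Op 2: UPDATE d=14 (auto-commit; committed d=14)
Op 3: UPDATE e=13 (auto-commit; committed e=13)
Op 4: UPDATE b=26 (auto-commit; committed b=26)
Op 5: UPDATE a=18 (auto-commit; committed a=18)
Op 6: UPDATE b=14 (auto-commit; committed b=14)
Op 7: UPDATE a=18 (auto-commit; committed a=18)
Op 8: BEGIN: in_txn=True, pending={}
After op 8: visible(b) = 14 (pending={}, committed={a=18, b=14, d=14, e=13})

Answer: 14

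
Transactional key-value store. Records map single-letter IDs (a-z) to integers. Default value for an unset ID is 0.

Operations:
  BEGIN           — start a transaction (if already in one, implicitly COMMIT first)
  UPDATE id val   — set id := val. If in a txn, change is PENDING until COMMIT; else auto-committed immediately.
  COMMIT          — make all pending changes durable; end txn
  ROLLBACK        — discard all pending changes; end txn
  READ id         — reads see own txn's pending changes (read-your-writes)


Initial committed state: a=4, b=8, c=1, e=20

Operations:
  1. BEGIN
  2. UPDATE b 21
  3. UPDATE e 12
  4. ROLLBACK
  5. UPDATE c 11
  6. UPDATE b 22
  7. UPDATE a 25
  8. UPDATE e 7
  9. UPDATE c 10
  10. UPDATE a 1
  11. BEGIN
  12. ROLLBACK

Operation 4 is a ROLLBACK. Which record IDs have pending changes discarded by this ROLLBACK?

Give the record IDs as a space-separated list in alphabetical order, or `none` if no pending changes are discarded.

Initial committed: {a=4, b=8, c=1, e=20}
Op 1: BEGIN: in_txn=True, pending={}
Op 2: UPDATE b=21 (pending; pending now {b=21})
Op 3: UPDATE e=12 (pending; pending now {b=21, e=12})
Op 4: ROLLBACK: discarded pending ['b', 'e']; in_txn=False
Op 5: UPDATE c=11 (auto-commit; committed c=11)
Op 6: UPDATE b=22 (auto-commit; committed b=22)
Op 7: UPDATE a=25 (auto-commit; committed a=25)
Op 8: UPDATE e=7 (auto-commit; committed e=7)
Op 9: UPDATE c=10 (auto-commit; committed c=10)
Op 10: UPDATE a=1 (auto-commit; committed a=1)
Op 11: BEGIN: in_txn=True, pending={}
Op 12: ROLLBACK: discarded pending []; in_txn=False
ROLLBACK at op 4 discards: ['b', 'e']

Answer: b e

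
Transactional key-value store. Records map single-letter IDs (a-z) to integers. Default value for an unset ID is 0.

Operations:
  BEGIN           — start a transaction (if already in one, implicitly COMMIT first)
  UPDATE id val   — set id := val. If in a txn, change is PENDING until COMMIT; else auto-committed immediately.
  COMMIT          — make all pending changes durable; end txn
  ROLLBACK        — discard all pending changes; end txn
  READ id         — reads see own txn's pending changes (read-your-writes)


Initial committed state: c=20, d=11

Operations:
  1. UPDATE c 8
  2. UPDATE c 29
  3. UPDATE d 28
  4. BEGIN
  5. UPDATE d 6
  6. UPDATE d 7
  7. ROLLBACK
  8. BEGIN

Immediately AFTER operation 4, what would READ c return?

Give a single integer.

Answer: 29

Derivation:
Initial committed: {c=20, d=11}
Op 1: UPDATE c=8 (auto-commit; committed c=8)
Op 2: UPDATE c=29 (auto-commit; committed c=29)
Op 3: UPDATE d=28 (auto-commit; committed d=28)
Op 4: BEGIN: in_txn=True, pending={}
After op 4: visible(c) = 29 (pending={}, committed={c=29, d=28})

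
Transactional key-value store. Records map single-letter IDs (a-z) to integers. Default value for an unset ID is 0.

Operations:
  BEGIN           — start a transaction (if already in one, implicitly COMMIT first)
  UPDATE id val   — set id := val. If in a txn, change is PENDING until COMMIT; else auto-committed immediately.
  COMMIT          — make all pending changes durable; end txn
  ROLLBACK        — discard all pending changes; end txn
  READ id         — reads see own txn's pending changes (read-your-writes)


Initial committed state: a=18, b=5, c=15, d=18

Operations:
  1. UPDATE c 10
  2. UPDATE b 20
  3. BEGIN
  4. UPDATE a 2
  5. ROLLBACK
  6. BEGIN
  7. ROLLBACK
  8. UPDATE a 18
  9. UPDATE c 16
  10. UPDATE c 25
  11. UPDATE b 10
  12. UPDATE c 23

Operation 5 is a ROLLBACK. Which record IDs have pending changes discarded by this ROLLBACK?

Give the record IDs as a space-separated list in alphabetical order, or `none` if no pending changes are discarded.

Answer: a

Derivation:
Initial committed: {a=18, b=5, c=15, d=18}
Op 1: UPDATE c=10 (auto-commit; committed c=10)
Op 2: UPDATE b=20 (auto-commit; committed b=20)
Op 3: BEGIN: in_txn=True, pending={}
Op 4: UPDATE a=2 (pending; pending now {a=2})
Op 5: ROLLBACK: discarded pending ['a']; in_txn=False
Op 6: BEGIN: in_txn=True, pending={}
Op 7: ROLLBACK: discarded pending []; in_txn=False
Op 8: UPDATE a=18 (auto-commit; committed a=18)
Op 9: UPDATE c=16 (auto-commit; committed c=16)
Op 10: UPDATE c=25 (auto-commit; committed c=25)
Op 11: UPDATE b=10 (auto-commit; committed b=10)
Op 12: UPDATE c=23 (auto-commit; committed c=23)
ROLLBACK at op 5 discards: ['a']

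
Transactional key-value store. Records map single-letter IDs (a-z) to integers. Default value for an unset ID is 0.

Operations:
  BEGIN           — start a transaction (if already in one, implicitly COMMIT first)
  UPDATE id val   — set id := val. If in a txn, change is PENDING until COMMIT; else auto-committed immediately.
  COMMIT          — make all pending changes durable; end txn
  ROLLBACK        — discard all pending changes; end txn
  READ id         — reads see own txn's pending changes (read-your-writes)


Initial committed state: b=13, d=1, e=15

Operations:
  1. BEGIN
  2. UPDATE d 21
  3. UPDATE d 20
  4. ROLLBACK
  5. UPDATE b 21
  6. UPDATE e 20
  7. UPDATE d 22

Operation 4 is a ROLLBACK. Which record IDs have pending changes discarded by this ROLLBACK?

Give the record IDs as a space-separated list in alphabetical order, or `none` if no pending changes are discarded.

Initial committed: {b=13, d=1, e=15}
Op 1: BEGIN: in_txn=True, pending={}
Op 2: UPDATE d=21 (pending; pending now {d=21})
Op 3: UPDATE d=20 (pending; pending now {d=20})
Op 4: ROLLBACK: discarded pending ['d']; in_txn=False
Op 5: UPDATE b=21 (auto-commit; committed b=21)
Op 6: UPDATE e=20 (auto-commit; committed e=20)
Op 7: UPDATE d=22 (auto-commit; committed d=22)
ROLLBACK at op 4 discards: ['d']

Answer: d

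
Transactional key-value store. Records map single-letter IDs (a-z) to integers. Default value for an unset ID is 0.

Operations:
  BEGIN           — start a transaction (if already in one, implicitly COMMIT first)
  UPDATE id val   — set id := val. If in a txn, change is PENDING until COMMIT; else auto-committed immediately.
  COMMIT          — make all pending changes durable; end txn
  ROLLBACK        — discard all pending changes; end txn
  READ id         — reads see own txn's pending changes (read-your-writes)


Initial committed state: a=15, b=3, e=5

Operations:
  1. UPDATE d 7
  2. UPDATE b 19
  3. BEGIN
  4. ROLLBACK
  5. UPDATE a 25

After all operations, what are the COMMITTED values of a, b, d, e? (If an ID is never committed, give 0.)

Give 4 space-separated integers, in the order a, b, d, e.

Answer: 25 19 7 5

Derivation:
Initial committed: {a=15, b=3, e=5}
Op 1: UPDATE d=7 (auto-commit; committed d=7)
Op 2: UPDATE b=19 (auto-commit; committed b=19)
Op 3: BEGIN: in_txn=True, pending={}
Op 4: ROLLBACK: discarded pending []; in_txn=False
Op 5: UPDATE a=25 (auto-commit; committed a=25)
Final committed: {a=25, b=19, d=7, e=5}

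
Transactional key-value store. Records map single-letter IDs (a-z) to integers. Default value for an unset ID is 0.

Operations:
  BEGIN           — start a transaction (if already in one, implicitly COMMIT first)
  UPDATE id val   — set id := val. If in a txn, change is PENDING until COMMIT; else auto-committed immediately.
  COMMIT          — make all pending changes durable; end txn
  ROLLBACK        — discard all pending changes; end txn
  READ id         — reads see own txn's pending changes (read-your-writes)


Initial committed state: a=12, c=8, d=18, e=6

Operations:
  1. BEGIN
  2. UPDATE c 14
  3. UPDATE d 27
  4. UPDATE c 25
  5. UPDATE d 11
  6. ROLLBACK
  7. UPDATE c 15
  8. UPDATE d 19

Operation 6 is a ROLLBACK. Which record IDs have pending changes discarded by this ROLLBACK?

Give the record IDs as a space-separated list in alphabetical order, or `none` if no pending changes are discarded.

Initial committed: {a=12, c=8, d=18, e=6}
Op 1: BEGIN: in_txn=True, pending={}
Op 2: UPDATE c=14 (pending; pending now {c=14})
Op 3: UPDATE d=27 (pending; pending now {c=14, d=27})
Op 4: UPDATE c=25 (pending; pending now {c=25, d=27})
Op 5: UPDATE d=11 (pending; pending now {c=25, d=11})
Op 6: ROLLBACK: discarded pending ['c', 'd']; in_txn=False
Op 7: UPDATE c=15 (auto-commit; committed c=15)
Op 8: UPDATE d=19 (auto-commit; committed d=19)
ROLLBACK at op 6 discards: ['c', 'd']

Answer: c d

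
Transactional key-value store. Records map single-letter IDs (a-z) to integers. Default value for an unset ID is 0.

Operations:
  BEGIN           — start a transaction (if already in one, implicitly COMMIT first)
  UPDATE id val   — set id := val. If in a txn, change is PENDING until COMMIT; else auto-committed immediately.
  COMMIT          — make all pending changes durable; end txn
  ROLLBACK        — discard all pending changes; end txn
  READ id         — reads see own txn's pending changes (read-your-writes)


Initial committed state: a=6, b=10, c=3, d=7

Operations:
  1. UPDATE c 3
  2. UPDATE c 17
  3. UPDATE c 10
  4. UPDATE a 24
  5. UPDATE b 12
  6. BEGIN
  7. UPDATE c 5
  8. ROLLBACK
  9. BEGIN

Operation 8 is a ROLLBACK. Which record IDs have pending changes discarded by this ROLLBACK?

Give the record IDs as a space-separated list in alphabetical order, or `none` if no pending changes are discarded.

Answer: c

Derivation:
Initial committed: {a=6, b=10, c=3, d=7}
Op 1: UPDATE c=3 (auto-commit; committed c=3)
Op 2: UPDATE c=17 (auto-commit; committed c=17)
Op 3: UPDATE c=10 (auto-commit; committed c=10)
Op 4: UPDATE a=24 (auto-commit; committed a=24)
Op 5: UPDATE b=12 (auto-commit; committed b=12)
Op 6: BEGIN: in_txn=True, pending={}
Op 7: UPDATE c=5 (pending; pending now {c=5})
Op 8: ROLLBACK: discarded pending ['c']; in_txn=False
Op 9: BEGIN: in_txn=True, pending={}
ROLLBACK at op 8 discards: ['c']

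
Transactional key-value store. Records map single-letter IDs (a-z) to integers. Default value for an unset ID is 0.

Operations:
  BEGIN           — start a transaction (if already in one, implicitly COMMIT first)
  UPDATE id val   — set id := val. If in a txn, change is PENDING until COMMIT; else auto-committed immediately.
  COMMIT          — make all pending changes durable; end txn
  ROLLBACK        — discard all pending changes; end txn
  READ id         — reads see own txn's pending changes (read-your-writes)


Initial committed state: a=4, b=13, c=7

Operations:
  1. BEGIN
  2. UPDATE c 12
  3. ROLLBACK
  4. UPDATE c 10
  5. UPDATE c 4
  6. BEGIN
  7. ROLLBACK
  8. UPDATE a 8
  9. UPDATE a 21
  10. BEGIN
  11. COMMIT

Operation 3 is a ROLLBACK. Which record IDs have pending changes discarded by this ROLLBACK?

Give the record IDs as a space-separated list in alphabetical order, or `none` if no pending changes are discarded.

Answer: c

Derivation:
Initial committed: {a=4, b=13, c=7}
Op 1: BEGIN: in_txn=True, pending={}
Op 2: UPDATE c=12 (pending; pending now {c=12})
Op 3: ROLLBACK: discarded pending ['c']; in_txn=False
Op 4: UPDATE c=10 (auto-commit; committed c=10)
Op 5: UPDATE c=4 (auto-commit; committed c=4)
Op 6: BEGIN: in_txn=True, pending={}
Op 7: ROLLBACK: discarded pending []; in_txn=False
Op 8: UPDATE a=8 (auto-commit; committed a=8)
Op 9: UPDATE a=21 (auto-commit; committed a=21)
Op 10: BEGIN: in_txn=True, pending={}
Op 11: COMMIT: merged [] into committed; committed now {a=21, b=13, c=4}
ROLLBACK at op 3 discards: ['c']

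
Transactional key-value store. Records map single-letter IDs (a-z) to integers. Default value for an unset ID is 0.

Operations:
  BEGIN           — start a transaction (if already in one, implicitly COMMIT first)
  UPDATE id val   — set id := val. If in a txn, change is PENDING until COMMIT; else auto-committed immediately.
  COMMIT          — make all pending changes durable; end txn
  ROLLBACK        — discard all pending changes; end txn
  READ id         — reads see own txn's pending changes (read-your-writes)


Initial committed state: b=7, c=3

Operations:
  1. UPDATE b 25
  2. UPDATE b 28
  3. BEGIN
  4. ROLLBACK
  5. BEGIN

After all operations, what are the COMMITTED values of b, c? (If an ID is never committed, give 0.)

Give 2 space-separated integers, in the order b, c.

Answer: 28 3

Derivation:
Initial committed: {b=7, c=3}
Op 1: UPDATE b=25 (auto-commit; committed b=25)
Op 2: UPDATE b=28 (auto-commit; committed b=28)
Op 3: BEGIN: in_txn=True, pending={}
Op 4: ROLLBACK: discarded pending []; in_txn=False
Op 5: BEGIN: in_txn=True, pending={}
Final committed: {b=28, c=3}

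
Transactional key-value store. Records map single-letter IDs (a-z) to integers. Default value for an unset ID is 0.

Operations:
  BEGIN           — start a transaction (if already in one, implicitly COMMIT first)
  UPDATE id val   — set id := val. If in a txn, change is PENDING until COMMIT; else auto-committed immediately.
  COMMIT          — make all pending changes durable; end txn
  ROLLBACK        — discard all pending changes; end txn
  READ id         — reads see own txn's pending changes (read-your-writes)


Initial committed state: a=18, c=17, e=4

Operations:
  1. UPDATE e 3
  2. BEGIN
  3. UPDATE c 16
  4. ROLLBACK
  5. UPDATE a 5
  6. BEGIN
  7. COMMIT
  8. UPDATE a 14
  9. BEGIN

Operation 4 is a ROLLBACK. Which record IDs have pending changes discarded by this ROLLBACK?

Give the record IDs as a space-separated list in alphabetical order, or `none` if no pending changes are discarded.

Answer: c

Derivation:
Initial committed: {a=18, c=17, e=4}
Op 1: UPDATE e=3 (auto-commit; committed e=3)
Op 2: BEGIN: in_txn=True, pending={}
Op 3: UPDATE c=16 (pending; pending now {c=16})
Op 4: ROLLBACK: discarded pending ['c']; in_txn=False
Op 5: UPDATE a=5 (auto-commit; committed a=5)
Op 6: BEGIN: in_txn=True, pending={}
Op 7: COMMIT: merged [] into committed; committed now {a=5, c=17, e=3}
Op 8: UPDATE a=14 (auto-commit; committed a=14)
Op 9: BEGIN: in_txn=True, pending={}
ROLLBACK at op 4 discards: ['c']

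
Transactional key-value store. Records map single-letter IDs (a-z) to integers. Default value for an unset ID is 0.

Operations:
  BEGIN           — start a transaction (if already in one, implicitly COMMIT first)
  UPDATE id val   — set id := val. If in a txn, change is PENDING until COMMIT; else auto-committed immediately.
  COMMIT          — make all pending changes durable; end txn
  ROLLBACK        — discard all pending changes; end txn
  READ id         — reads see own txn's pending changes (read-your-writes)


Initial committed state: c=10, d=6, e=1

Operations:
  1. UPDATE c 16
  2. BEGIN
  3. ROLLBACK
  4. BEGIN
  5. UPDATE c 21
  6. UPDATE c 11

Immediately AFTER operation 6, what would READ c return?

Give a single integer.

Answer: 11

Derivation:
Initial committed: {c=10, d=6, e=1}
Op 1: UPDATE c=16 (auto-commit; committed c=16)
Op 2: BEGIN: in_txn=True, pending={}
Op 3: ROLLBACK: discarded pending []; in_txn=False
Op 4: BEGIN: in_txn=True, pending={}
Op 5: UPDATE c=21 (pending; pending now {c=21})
Op 6: UPDATE c=11 (pending; pending now {c=11})
After op 6: visible(c) = 11 (pending={c=11}, committed={c=16, d=6, e=1})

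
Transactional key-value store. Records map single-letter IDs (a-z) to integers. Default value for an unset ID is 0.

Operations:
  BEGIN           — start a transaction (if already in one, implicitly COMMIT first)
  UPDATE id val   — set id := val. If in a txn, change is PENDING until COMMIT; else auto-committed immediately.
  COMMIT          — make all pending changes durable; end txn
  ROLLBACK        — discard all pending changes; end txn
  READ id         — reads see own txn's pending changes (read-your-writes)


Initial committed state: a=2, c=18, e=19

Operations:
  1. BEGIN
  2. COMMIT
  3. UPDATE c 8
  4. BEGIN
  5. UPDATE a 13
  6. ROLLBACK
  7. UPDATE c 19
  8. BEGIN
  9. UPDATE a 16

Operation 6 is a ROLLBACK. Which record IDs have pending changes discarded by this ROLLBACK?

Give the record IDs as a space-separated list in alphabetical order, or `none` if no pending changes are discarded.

Initial committed: {a=2, c=18, e=19}
Op 1: BEGIN: in_txn=True, pending={}
Op 2: COMMIT: merged [] into committed; committed now {a=2, c=18, e=19}
Op 3: UPDATE c=8 (auto-commit; committed c=8)
Op 4: BEGIN: in_txn=True, pending={}
Op 5: UPDATE a=13 (pending; pending now {a=13})
Op 6: ROLLBACK: discarded pending ['a']; in_txn=False
Op 7: UPDATE c=19 (auto-commit; committed c=19)
Op 8: BEGIN: in_txn=True, pending={}
Op 9: UPDATE a=16 (pending; pending now {a=16})
ROLLBACK at op 6 discards: ['a']

Answer: a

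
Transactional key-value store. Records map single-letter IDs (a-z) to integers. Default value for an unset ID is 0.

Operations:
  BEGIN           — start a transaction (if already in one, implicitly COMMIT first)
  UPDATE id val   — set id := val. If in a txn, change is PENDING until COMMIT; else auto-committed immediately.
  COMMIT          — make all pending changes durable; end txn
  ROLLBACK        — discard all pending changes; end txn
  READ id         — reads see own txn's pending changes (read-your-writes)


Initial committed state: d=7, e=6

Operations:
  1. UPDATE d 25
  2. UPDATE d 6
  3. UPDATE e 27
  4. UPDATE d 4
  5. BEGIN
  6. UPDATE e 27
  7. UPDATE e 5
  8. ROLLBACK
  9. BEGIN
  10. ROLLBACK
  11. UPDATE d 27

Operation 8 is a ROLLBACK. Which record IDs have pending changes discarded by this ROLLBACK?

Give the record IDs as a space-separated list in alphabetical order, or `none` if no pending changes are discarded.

Initial committed: {d=7, e=6}
Op 1: UPDATE d=25 (auto-commit; committed d=25)
Op 2: UPDATE d=6 (auto-commit; committed d=6)
Op 3: UPDATE e=27 (auto-commit; committed e=27)
Op 4: UPDATE d=4 (auto-commit; committed d=4)
Op 5: BEGIN: in_txn=True, pending={}
Op 6: UPDATE e=27 (pending; pending now {e=27})
Op 7: UPDATE e=5 (pending; pending now {e=5})
Op 8: ROLLBACK: discarded pending ['e']; in_txn=False
Op 9: BEGIN: in_txn=True, pending={}
Op 10: ROLLBACK: discarded pending []; in_txn=False
Op 11: UPDATE d=27 (auto-commit; committed d=27)
ROLLBACK at op 8 discards: ['e']

Answer: e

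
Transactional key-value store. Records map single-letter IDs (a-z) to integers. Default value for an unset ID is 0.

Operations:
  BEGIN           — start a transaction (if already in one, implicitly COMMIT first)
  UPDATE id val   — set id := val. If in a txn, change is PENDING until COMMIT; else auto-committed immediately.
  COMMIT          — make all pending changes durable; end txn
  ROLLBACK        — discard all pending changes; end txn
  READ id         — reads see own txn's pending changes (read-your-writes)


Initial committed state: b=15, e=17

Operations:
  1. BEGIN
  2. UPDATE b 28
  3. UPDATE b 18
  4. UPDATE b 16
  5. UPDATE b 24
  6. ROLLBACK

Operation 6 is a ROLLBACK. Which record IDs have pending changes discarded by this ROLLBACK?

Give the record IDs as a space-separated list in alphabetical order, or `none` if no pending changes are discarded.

Answer: b

Derivation:
Initial committed: {b=15, e=17}
Op 1: BEGIN: in_txn=True, pending={}
Op 2: UPDATE b=28 (pending; pending now {b=28})
Op 3: UPDATE b=18 (pending; pending now {b=18})
Op 4: UPDATE b=16 (pending; pending now {b=16})
Op 5: UPDATE b=24 (pending; pending now {b=24})
Op 6: ROLLBACK: discarded pending ['b']; in_txn=False
ROLLBACK at op 6 discards: ['b']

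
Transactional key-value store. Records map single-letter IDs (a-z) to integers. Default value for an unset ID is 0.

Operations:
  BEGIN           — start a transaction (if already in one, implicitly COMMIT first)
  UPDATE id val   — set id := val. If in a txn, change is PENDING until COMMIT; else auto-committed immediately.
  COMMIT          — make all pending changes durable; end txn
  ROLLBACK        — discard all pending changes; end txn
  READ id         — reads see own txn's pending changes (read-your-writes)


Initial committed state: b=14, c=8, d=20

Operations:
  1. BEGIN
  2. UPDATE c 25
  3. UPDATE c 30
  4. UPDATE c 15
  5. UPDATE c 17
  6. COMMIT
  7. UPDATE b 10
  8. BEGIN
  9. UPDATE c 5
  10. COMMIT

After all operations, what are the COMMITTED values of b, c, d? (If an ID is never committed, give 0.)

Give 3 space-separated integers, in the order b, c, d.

Answer: 10 5 20

Derivation:
Initial committed: {b=14, c=8, d=20}
Op 1: BEGIN: in_txn=True, pending={}
Op 2: UPDATE c=25 (pending; pending now {c=25})
Op 3: UPDATE c=30 (pending; pending now {c=30})
Op 4: UPDATE c=15 (pending; pending now {c=15})
Op 5: UPDATE c=17 (pending; pending now {c=17})
Op 6: COMMIT: merged ['c'] into committed; committed now {b=14, c=17, d=20}
Op 7: UPDATE b=10 (auto-commit; committed b=10)
Op 8: BEGIN: in_txn=True, pending={}
Op 9: UPDATE c=5 (pending; pending now {c=5})
Op 10: COMMIT: merged ['c'] into committed; committed now {b=10, c=5, d=20}
Final committed: {b=10, c=5, d=20}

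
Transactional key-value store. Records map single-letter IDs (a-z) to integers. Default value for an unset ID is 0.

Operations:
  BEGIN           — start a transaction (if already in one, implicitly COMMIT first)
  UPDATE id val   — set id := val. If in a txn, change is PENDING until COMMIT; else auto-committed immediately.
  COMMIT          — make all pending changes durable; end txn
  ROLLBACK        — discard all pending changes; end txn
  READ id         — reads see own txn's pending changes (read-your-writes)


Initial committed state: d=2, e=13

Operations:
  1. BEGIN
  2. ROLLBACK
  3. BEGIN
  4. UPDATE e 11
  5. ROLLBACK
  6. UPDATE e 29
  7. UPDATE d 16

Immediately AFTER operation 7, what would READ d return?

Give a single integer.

Answer: 16

Derivation:
Initial committed: {d=2, e=13}
Op 1: BEGIN: in_txn=True, pending={}
Op 2: ROLLBACK: discarded pending []; in_txn=False
Op 3: BEGIN: in_txn=True, pending={}
Op 4: UPDATE e=11 (pending; pending now {e=11})
Op 5: ROLLBACK: discarded pending ['e']; in_txn=False
Op 6: UPDATE e=29 (auto-commit; committed e=29)
Op 7: UPDATE d=16 (auto-commit; committed d=16)
After op 7: visible(d) = 16 (pending={}, committed={d=16, e=29})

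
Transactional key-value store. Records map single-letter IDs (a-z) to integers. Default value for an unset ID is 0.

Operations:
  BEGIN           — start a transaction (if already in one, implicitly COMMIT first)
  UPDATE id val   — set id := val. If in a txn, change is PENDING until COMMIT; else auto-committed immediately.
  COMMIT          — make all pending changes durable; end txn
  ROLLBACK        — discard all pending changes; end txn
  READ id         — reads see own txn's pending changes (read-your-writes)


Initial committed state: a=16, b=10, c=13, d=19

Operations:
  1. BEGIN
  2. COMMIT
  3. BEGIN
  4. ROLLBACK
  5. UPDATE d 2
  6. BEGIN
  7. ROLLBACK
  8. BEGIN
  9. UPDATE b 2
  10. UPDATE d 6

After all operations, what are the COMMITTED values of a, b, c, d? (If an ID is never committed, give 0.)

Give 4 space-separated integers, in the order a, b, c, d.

Initial committed: {a=16, b=10, c=13, d=19}
Op 1: BEGIN: in_txn=True, pending={}
Op 2: COMMIT: merged [] into committed; committed now {a=16, b=10, c=13, d=19}
Op 3: BEGIN: in_txn=True, pending={}
Op 4: ROLLBACK: discarded pending []; in_txn=False
Op 5: UPDATE d=2 (auto-commit; committed d=2)
Op 6: BEGIN: in_txn=True, pending={}
Op 7: ROLLBACK: discarded pending []; in_txn=False
Op 8: BEGIN: in_txn=True, pending={}
Op 9: UPDATE b=2 (pending; pending now {b=2})
Op 10: UPDATE d=6 (pending; pending now {b=2, d=6})
Final committed: {a=16, b=10, c=13, d=2}

Answer: 16 10 13 2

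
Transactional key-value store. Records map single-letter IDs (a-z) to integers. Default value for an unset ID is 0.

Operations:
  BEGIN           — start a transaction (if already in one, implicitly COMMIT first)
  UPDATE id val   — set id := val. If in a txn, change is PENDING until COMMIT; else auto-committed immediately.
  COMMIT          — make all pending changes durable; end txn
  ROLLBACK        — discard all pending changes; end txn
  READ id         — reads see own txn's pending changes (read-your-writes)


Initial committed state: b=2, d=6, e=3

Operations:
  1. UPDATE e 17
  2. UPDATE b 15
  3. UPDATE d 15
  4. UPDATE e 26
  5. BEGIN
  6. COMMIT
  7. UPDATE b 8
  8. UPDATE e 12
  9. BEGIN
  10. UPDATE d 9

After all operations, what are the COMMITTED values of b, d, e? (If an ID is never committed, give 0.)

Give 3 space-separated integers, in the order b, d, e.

Initial committed: {b=2, d=6, e=3}
Op 1: UPDATE e=17 (auto-commit; committed e=17)
Op 2: UPDATE b=15 (auto-commit; committed b=15)
Op 3: UPDATE d=15 (auto-commit; committed d=15)
Op 4: UPDATE e=26 (auto-commit; committed e=26)
Op 5: BEGIN: in_txn=True, pending={}
Op 6: COMMIT: merged [] into committed; committed now {b=15, d=15, e=26}
Op 7: UPDATE b=8 (auto-commit; committed b=8)
Op 8: UPDATE e=12 (auto-commit; committed e=12)
Op 9: BEGIN: in_txn=True, pending={}
Op 10: UPDATE d=9 (pending; pending now {d=9})
Final committed: {b=8, d=15, e=12}

Answer: 8 15 12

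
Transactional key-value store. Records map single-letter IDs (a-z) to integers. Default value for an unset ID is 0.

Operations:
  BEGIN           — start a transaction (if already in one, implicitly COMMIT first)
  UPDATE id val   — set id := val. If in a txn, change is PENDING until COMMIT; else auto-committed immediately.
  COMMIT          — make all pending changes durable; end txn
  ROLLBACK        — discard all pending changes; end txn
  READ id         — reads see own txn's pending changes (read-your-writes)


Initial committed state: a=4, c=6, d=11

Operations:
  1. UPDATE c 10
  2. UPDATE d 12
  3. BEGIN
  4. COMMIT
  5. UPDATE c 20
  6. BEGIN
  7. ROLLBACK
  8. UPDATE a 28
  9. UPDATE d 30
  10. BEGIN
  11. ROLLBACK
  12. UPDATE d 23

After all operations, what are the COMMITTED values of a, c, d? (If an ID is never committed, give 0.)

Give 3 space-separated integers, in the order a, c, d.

Initial committed: {a=4, c=6, d=11}
Op 1: UPDATE c=10 (auto-commit; committed c=10)
Op 2: UPDATE d=12 (auto-commit; committed d=12)
Op 3: BEGIN: in_txn=True, pending={}
Op 4: COMMIT: merged [] into committed; committed now {a=4, c=10, d=12}
Op 5: UPDATE c=20 (auto-commit; committed c=20)
Op 6: BEGIN: in_txn=True, pending={}
Op 7: ROLLBACK: discarded pending []; in_txn=False
Op 8: UPDATE a=28 (auto-commit; committed a=28)
Op 9: UPDATE d=30 (auto-commit; committed d=30)
Op 10: BEGIN: in_txn=True, pending={}
Op 11: ROLLBACK: discarded pending []; in_txn=False
Op 12: UPDATE d=23 (auto-commit; committed d=23)
Final committed: {a=28, c=20, d=23}

Answer: 28 20 23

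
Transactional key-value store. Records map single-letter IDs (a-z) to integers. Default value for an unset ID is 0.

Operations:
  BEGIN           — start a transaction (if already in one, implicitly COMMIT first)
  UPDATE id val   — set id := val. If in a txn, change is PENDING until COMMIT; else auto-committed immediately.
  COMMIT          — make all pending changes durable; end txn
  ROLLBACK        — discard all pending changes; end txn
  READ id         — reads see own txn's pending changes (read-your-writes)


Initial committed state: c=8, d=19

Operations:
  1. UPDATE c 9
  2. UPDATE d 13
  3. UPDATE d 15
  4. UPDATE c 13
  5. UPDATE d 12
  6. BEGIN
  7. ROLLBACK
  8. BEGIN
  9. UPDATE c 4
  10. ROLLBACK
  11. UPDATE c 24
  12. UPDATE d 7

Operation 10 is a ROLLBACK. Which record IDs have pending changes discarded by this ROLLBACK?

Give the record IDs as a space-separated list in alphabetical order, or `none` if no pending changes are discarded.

Initial committed: {c=8, d=19}
Op 1: UPDATE c=9 (auto-commit; committed c=9)
Op 2: UPDATE d=13 (auto-commit; committed d=13)
Op 3: UPDATE d=15 (auto-commit; committed d=15)
Op 4: UPDATE c=13 (auto-commit; committed c=13)
Op 5: UPDATE d=12 (auto-commit; committed d=12)
Op 6: BEGIN: in_txn=True, pending={}
Op 7: ROLLBACK: discarded pending []; in_txn=False
Op 8: BEGIN: in_txn=True, pending={}
Op 9: UPDATE c=4 (pending; pending now {c=4})
Op 10: ROLLBACK: discarded pending ['c']; in_txn=False
Op 11: UPDATE c=24 (auto-commit; committed c=24)
Op 12: UPDATE d=7 (auto-commit; committed d=7)
ROLLBACK at op 10 discards: ['c']

Answer: c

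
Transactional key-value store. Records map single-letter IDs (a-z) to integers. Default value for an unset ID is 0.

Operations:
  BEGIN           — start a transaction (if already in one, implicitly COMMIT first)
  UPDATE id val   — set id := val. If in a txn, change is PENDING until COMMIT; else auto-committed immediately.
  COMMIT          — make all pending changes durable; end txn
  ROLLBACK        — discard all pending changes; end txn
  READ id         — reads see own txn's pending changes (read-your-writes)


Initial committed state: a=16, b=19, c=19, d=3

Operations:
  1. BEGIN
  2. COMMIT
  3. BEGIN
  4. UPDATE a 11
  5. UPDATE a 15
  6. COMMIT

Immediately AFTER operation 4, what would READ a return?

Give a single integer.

Answer: 11

Derivation:
Initial committed: {a=16, b=19, c=19, d=3}
Op 1: BEGIN: in_txn=True, pending={}
Op 2: COMMIT: merged [] into committed; committed now {a=16, b=19, c=19, d=3}
Op 3: BEGIN: in_txn=True, pending={}
Op 4: UPDATE a=11 (pending; pending now {a=11})
After op 4: visible(a) = 11 (pending={a=11}, committed={a=16, b=19, c=19, d=3})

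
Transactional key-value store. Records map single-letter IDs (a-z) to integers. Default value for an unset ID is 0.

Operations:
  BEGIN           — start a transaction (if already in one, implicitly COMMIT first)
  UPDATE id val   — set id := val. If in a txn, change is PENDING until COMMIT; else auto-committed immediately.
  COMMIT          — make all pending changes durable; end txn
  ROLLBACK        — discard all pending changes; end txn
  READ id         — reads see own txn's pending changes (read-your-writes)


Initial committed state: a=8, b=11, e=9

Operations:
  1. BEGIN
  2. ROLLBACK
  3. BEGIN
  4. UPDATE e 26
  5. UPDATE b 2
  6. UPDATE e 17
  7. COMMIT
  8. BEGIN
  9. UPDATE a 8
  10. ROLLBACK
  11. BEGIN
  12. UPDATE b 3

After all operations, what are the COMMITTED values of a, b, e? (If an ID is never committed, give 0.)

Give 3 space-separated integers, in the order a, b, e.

Initial committed: {a=8, b=11, e=9}
Op 1: BEGIN: in_txn=True, pending={}
Op 2: ROLLBACK: discarded pending []; in_txn=False
Op 3: BEGIN: in_txn=True, pending={}
Op 4: UPDATE e=26 (pending; pending now {e=26})
Op 5: UPDATE b=2 (pending; pending now {b=2, e=26})
Op 6: UPDATE e=17 (pending; pending now {b=2, e=17})
Op 7: COMMIT: merged ['b', 'e'] into committed; committed now {a=8, b=2, e=17}
Op 8: BEGIN: in_txn=True, pending={}
Op 9: UPDATE a=8 (pending; pending now {a=8})
Op 10: ROLLBACK: discarded pending ['a']; in_txn=False
Op 11: BEGIN: in_txn=True, pending={}
Op 12: UPDATE b=3 (pending; pending now {b=3})
Final committed: {a=8, b=2, e=17}

Answer: 8 2 17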